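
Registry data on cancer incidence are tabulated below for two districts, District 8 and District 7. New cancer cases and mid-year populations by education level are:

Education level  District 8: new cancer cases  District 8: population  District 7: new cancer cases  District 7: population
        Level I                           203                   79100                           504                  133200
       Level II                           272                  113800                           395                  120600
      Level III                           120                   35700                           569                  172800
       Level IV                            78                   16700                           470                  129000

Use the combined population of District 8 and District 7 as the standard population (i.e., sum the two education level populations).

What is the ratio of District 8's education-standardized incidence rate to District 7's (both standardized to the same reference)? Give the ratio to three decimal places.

Education-specific rates per 100000 for District 8: 256.64, 239.02, 336.13, 467.07.
For District 7: 378.38, 327.53, 329.28, 364.34.
Combined standard total = 800900; weights = 0.2651, 0.2927, 0.2603, 0.1819.
District 8: 0.2651×256.64 + 0.2927×239.02 + 0.2603×336.13 + 0.1819×467.07 = 310.4569 per 100000.
District 7: 0.2651×378.38 + 0.2927×327.53 + 0.2603×329.28 + 0.1819×364.34 = 348.1613 per 100000.
Ratio = 310.4569 ÷ 348.1613 = 0.89170.

0.892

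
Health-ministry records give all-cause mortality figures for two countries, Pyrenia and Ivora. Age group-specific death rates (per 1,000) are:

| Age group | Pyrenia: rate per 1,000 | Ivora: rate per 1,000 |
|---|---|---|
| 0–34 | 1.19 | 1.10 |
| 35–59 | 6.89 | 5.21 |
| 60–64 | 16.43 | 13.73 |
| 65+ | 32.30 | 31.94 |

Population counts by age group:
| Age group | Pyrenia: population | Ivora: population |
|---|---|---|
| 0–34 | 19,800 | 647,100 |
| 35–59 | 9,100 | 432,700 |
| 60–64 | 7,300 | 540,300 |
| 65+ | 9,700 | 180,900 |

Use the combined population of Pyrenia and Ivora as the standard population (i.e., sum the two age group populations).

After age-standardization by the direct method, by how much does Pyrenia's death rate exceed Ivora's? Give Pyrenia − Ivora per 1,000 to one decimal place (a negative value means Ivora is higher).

Combined standard total = 1,846,900; weights = 0.3611, 0.2392, 0.2965, 0.1032.
Pyrenia: 0.3611×1.19 + 0.2392×6.89 + 0.2965×16.43 + 0.1032×32.30 = 10.2827 per 1,000.
Ivora: 0.3611×1.10 + 0.2392×5.21 + 0.2965×13.73 + 0.1032×31.94 = 9.0106 per 1,000.
Difference = 10.2827 − 9.0106 = 1.2721.

1.3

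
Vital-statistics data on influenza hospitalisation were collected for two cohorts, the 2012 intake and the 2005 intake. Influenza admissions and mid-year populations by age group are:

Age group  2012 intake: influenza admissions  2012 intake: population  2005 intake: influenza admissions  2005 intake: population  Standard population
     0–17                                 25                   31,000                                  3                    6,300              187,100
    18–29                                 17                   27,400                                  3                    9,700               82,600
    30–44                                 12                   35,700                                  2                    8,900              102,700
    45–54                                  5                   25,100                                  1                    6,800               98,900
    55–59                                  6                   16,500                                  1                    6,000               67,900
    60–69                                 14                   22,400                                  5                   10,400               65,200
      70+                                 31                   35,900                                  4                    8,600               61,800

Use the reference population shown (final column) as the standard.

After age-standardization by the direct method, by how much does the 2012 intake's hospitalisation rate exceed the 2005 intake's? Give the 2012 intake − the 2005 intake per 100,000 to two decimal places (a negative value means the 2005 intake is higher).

22.74

Age-specific rates per 100,000 for the 2012 intake: 80.65, 62.04, 33.61, 19.92, 36.36, 62.50, 86.35.
For the 2005 intake: 47.62, 30.93, 22.47, 14.71, 16.67, 48.08, 46.51.
Standard total = 666,200; weights = 0.2808, 0.1240, 0.1542, 0.1485, 0.1019, 0.0979, 0.0928.
The 2012 intake: 0.2808×80.65 + 0.1240×62.04 + 0.1542×33.61 + 0.1485×19.92 + 0.1019×36.36 + 0.0979×62.50 + 0.0928×86.35 = 56.3139 per 100,000.
The 2005 intake: 0.2808×47.62 + 0.1240×30.93 + 0.1542×22.47 + 0.1485×14.71 + 0.1019×16.67 + 0.0979×48.08 + 0.0928×46.51 = 33.5742 per 100,000.
Difference = 56.3139 − 33.5742 = 22.7397.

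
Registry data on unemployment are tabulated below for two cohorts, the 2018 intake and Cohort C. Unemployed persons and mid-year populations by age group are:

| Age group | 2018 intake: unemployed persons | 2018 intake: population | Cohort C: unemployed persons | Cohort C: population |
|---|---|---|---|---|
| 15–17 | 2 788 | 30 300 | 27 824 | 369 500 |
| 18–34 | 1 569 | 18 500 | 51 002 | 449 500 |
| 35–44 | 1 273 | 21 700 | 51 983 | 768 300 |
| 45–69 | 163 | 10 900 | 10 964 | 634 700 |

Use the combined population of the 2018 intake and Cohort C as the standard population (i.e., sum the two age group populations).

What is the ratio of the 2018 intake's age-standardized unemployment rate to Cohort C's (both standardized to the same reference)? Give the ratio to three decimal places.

Age-specific rates per 1 000 for the 2018 intake: 92.013, 84.811, 58.664, 14.954.
For Cohort C: 75.302, 113.464, 67.660, 17.274.
Combined standard total = 2 303 400; weights = 0.1736, 0.2032, 0.3430, 0.2803.
The 2018 intake: 0.1736×92.013 + 0.2032×84.811 + 0.3430×58.664 + 0.2803×14.954 = 57.5137 per 1 000.
Cohort C: 0.1736×75.302 + 0.2032×113.464 + 0.3430×67.660 + 0.2803×17.274 = 64.1705 per 1 000.
Ratio = 57.5137 ÷ 64.1705 = 0.89626.

0.896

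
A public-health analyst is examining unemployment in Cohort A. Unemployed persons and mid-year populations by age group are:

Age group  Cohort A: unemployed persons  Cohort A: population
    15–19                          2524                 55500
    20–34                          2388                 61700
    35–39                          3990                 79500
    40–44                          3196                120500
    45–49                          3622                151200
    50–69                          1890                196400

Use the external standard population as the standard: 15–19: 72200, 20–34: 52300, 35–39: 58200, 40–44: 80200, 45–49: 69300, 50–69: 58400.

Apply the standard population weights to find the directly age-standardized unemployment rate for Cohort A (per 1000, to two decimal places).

Age-specific rates per 1000 for Cohort A: 45.477, 38.703, 50.189, 26.523, 23.955, 9.623.
Standard total = 390600; weights = 0.1848, 0.1339, 0.1490, 0.2053, 0.1774, 0.1495.
Standardized rate: 0.1848×45.477 + 0.1339×38.703 + 0.1490×50.189 + 0.2053×26.523 + 0.1774×23.955 + 0.1495×9.623 = 32.2014 per 1000.

32.20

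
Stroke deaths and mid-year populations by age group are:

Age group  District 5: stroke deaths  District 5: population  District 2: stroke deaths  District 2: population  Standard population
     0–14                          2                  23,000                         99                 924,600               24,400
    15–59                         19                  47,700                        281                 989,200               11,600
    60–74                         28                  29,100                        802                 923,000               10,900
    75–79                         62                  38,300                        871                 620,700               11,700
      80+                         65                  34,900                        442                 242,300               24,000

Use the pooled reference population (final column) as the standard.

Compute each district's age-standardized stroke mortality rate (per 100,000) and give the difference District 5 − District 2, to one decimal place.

6.4

Age-specific rates per 100,000 for District 5: 8.70, 39.83, 96.22, 161.88, 186.25.
For District 2: 10.71, 28.41, 86.89, 140.33, 182.42.
Standard total = 82,600; weights = 0.2954, 0.1404, 0.1320, 0.1416, 0.2906.
District 5: 0.2954×8.70 + 0.1404×39.83 + 0.1320×96.22 + 0.1416×161.88 + 0.2906×186.25 = 97.9048 per 100,000.
District 2: 0.2954×10.71 + 0.1404×28.41 + 0.1320×86.89 + 0.1416×140.33 + 0.2906×182.42 = 91.4980 per 100,000.
Difference = 97.9048 − 91.4980 = 6.4068.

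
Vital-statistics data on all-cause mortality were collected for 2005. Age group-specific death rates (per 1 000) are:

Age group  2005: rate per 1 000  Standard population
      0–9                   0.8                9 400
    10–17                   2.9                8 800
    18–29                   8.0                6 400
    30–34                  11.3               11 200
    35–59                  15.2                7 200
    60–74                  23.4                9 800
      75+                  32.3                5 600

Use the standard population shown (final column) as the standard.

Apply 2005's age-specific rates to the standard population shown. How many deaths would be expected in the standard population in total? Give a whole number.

Expected deaths = Σ (standard pop × age-specific rate ÷ 1 000)
= 9 400×0.8/1 000 + 8 800×2.9/1 000 + 6 400×8.0/1 000 + 11 200×11.3/1 000 + 7 200×15.2/1 000 + 9 800×23.4/1 000 + 5 600×32.3/1 000
= 7.52 + 25.52 + 51.20 + 126.56 + 109.44 + 229.32 + 180.88 = 730.44.

730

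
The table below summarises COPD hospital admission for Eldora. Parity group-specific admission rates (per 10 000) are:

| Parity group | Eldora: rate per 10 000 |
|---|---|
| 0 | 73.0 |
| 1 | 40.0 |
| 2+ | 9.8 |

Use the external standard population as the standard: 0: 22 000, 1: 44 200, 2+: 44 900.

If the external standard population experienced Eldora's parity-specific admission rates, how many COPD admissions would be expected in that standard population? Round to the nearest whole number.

Expected COPD admissions = Σ (standard pop × parity-specific rate ÷ 10 000)
= 22 000×73.0/10 000 + 44 200×40.0/10 000 + 44 900×9.8/10 000
= 160.60 + 176.80 + 44.00 = 381.40.

381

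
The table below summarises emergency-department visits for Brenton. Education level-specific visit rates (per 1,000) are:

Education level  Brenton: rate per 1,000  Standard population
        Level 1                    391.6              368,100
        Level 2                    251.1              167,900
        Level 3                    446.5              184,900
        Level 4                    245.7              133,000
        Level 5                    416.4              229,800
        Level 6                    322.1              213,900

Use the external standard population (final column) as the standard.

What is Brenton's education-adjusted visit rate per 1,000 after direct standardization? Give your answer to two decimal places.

359.22

Standard total = 1,297,600; weights = 0.2837, 0.1294, 0.1425, 0.1025, 0.1771, 0.1648.
Standardized rate: 0.2837×391.6 + 0.1294×251.1 + 0.1425×446.5 + 0.1025×245.7 + 0.1771×416.4 + 0.1648×322.1 = 359.2243 per 1,000.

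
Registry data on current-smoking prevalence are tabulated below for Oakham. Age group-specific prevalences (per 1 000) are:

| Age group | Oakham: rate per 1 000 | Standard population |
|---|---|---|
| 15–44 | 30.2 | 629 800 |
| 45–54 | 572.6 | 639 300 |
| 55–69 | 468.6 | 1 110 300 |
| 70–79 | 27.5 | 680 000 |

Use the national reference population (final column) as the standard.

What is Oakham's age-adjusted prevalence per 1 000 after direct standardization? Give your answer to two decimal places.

Standard total = 3 059 400; weights = 0.2059, 0.2090, 0.3629, 0.2223.
Standardized rate: 0.2059×30.2 + 0.2090×572.6 + 0.3629×468.6 + 0.2223×27.5 = 302.0428 per 1 000.

302.04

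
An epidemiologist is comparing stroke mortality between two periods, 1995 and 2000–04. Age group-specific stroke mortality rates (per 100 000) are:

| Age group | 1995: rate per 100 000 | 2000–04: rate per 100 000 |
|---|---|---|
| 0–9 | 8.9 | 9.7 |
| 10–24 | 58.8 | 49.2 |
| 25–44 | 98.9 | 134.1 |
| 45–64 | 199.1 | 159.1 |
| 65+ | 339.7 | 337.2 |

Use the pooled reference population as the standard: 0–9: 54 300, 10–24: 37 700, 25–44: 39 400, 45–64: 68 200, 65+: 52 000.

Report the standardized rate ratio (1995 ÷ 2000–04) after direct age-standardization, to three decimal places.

1.050

Standard total = 251 600; weights = 0.2158, 0.1498, 0.1566, 0.2711, 0.2067.
1995: 0.2158×8.9 + 0.1498×58.8 + 0.1566×98.9 + 0.2711×199.1 + 0.2067×339.7 = 150.3963 per 100 000.
2000–04: 0.2158×9.7 + 0.1498×49.2 + 0.1566×134.1 + 0.2711×159.1 + 0.2067×337.2 = 143.2834 per 100 000.
Ratio = 150.3963 ÷ 143.2834 = 1.04964.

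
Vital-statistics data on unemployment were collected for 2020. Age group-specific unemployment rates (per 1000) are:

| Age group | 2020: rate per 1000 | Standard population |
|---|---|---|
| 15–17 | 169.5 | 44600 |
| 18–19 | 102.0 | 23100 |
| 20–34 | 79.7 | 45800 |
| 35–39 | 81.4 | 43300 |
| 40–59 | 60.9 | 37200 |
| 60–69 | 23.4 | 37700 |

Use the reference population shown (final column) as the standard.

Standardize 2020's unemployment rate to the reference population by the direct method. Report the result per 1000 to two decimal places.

87.35

Standard total = 231700; weights = 0.1925, 0.0997, 0.1977, 0.1869, 0.1606, 0.1627.
Standardized rate: 0.1925×169.5 + 0.0997×102.0 + 0.1977×79.7 + 0.1869×81.4 + 0.1606×60.9 + 0.1627×23.4 = 87.3476 per 1000.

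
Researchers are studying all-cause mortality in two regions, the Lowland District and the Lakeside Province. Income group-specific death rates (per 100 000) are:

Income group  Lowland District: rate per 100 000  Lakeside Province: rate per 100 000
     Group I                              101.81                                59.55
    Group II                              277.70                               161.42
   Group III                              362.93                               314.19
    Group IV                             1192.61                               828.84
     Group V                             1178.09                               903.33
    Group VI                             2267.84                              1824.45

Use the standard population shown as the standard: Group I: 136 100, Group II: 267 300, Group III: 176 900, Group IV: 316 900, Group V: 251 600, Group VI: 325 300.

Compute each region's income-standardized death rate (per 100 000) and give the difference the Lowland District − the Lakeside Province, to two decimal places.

Standard total = 1 474 100; weights = 0.0923, 0.1813, 0.1200, 0.2150, 0.1707, 0.2207.
The Lowland District: 0.0923×101.81 + 0.1813×277.70 + 0.1200×362.93 + 0.2150×1192.61 + 0.1707×1178.09 + 0.2207×2267.84 = 1061.2318 per 100 000.
The Lakeside Province: 0.0923×59.55 + 0.1813×161.42 + 0.1200×314.19 + 0.2150×828.84 + 0.1707×903.33 + 0.2207×1824.45 = 807.4509 per 100 000.
Difference = 1061.2318 − 807.4509 = 253.7809.

253.78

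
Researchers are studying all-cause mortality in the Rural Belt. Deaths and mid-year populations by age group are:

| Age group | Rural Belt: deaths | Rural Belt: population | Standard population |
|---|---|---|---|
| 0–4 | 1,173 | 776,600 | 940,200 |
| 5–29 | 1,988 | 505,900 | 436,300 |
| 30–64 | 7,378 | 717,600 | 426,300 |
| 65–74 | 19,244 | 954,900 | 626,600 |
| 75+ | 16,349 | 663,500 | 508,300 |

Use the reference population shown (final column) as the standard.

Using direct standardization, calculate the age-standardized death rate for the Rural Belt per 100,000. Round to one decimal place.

Age-specific rates per 100,000 for the Rural Belt: 151.04, 392.96, 1028.15, 2015.29, 2464.05.
Standard total = 2,937,700; weights = 0.3200, 0.1485, 0.1451, 0.2133, 0.1730.
Standardized rate: 0.3200×151.04 + 0.1485×392.96 + 0.1451×1028.15 + 0.2133×2015.29 + 0.1730×2464.05 = 1112.1012 per 100,000.

1112.1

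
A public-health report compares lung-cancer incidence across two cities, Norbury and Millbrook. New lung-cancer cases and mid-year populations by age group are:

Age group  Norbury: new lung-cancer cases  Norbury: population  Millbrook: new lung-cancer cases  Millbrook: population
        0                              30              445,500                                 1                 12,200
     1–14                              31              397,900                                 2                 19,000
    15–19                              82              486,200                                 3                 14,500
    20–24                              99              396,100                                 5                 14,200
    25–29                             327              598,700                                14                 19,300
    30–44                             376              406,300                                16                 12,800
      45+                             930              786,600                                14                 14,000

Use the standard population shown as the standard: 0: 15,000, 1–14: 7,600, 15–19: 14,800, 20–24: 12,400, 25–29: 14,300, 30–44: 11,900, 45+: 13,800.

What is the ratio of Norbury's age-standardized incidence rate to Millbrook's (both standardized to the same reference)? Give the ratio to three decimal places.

0.873

Age-specific rates per 100,000 for Norbury: 6.73, 7.79, 16.87, 24.99, 54.62, 92.54, 118.23.
For Millbrook: 8.20, 10.53, 20.69, 35.21, 72.54, 125.00, 100.00.
Standard total = 89,800; weights = 0.1670, 0.0846, 0.1648, 0.1381, 0.1592, 0.1325, 0.1537.
Norbury: 0.1670×6.73 + 0.0846×7.79 + 0.1648×16.87 + 0.1381×24.99 + 0.1592×54.62 + 0.1325×92.54 + 0.1537×118.23 = 47.1451 per 100,000.
Millbrook: 0.1670×8.20 + 0.0846×10.53 + 0.1648×20.69 + 0.1381×35.21 + 0.1592×72.54 + 0.1325×125.00 + 0.1537×100.00 = 54.0154 per 100,000.
Ratio = 47.1451 ÷ 54.0154 = 0.87281.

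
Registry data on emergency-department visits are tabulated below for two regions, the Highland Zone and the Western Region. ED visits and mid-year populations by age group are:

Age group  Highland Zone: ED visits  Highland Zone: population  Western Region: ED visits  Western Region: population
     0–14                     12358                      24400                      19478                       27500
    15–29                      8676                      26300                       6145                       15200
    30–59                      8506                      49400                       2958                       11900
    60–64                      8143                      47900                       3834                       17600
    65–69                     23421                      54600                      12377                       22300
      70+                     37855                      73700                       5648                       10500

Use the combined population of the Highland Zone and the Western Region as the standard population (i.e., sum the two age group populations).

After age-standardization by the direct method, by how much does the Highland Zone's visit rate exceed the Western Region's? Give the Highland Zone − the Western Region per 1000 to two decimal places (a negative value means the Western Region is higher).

Age-specific rates per 1000 for the Highland Zone: 506.475, 329.886, 172.186, 170.000, 428.956, 513.636.
For the Western Region: 708.291, 404.276, 248.571, 217.841, 555.022, 537.905.
Combined standard total = 381300; weights = 0.1361, 0.1088, 0.1608, 0.1718, 0.2017, 0.2208.
The Highland Zone: 0.1361×506.475 + 0.1088×329.886 + 0.1608×172.186 + 0.1718×170.000 + 0.2017×428.956 + 0.2208×513.636 = 361.6608 per 1000.
The Western Region: 0.1361×708.291 + 0.1088×404.276 + 0.1608×248.571 + 0.1718×217.841 + 0.2017×555.022 + 0.2208×537.905 = 448.5093 per 1000.
Difference = 361.6608 − 448.5093 = -86.8485.

-86.85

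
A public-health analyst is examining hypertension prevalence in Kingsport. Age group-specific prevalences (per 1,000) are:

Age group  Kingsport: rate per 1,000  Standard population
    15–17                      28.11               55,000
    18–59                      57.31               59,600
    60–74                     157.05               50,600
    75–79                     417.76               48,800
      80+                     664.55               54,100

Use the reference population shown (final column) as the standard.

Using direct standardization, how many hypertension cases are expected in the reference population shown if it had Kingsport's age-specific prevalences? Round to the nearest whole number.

69247

Expected hypertension cases = Σ (standard pop × age-specific rate ÷ 1,000)
= 55,000×28.11/1,000 + 59,600×57.31/1,000 + 50,600×157.05/1,000 + 48,800×417.76/1,000 + 54,100×664.55/1,000
= 1546.05 + 3415.68 + 7946.73 + 20386.69 + 35952.15 = 69247.30.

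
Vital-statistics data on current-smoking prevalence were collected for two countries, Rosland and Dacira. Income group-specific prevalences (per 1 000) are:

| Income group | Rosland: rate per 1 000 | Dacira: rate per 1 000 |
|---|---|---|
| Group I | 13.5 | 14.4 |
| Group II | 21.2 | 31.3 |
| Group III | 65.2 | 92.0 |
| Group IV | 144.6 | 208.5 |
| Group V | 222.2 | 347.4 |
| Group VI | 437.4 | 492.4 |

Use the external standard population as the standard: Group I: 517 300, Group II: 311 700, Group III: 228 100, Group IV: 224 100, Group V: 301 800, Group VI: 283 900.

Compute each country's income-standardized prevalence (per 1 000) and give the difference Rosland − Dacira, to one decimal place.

-41.5

Standard total = 1 866 900; weights = 0.2771, 0.1670, 0.1222, 0.1200, 0.1617, 0.1521.
Rosland: 0.2771×13.5 + 0.1670×21.2 + 0.1222×65.2 + 0.1200×144.6 + 0.1617×222.2 + 0.1521×437.4 = 135.0401 per 1 000.
Dacira: 0.2771×14.4 + 0.1670×31.3 + 0.1222×92.0 + 0.1200×208.5 + 0.1617×347.4 + 0.1521×492.4 = 176.5242 per 1 000.
Difference = 135.0401 − 176.5242 = -41.4841.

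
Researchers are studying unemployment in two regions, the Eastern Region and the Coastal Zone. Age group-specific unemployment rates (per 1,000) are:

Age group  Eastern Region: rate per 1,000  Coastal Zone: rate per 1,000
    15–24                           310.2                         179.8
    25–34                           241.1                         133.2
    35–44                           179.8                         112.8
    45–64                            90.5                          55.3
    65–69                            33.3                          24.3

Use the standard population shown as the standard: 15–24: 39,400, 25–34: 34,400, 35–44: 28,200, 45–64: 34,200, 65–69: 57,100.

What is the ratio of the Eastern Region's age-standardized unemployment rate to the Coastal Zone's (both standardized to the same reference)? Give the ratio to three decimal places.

Standard total = 193,300; weights = 0.2038, 0.1780, 0.1459, 0.1769, 0.2954.
The Eastern Region: 0.2038×310.2 + 0.1780×241.1 + 0.1459×179.8 + 0.1769×90.5 + 0.2954×33.3 = 158.2132 per 1,000.
The Coastal Zone: 0.2038×179.8 + 0.1780×133.2 + 0.1459×112.8 + 0.1769×55.3 + 0.2954×24.3 = 93.7711 per 1,000.
Ratio = 158.2132 ÷ 93.7711 = 1.68723.

1.687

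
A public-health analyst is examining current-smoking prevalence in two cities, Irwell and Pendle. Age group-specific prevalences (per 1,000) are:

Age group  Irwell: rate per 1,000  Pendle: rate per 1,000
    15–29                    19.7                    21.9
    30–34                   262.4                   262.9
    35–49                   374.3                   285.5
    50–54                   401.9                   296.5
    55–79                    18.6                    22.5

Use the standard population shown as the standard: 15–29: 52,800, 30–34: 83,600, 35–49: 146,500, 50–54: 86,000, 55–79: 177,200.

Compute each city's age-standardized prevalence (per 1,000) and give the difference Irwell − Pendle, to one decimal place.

Standard total = 546,100; weights = 0.0967, 0.1531, 0.2683, 0.1575, 0.3245.
Irwell: 0.0967×19.7 + 0.1531×262.4 + 0.2683×374.3 + 0.1575×401.9 + 0.3245×18.6 = 211.8130 per 1,000.
Pendle: 0.0967×21.9 + 0.1531×262.9 + 0.2683×285.5 + 0.1575×296.5 + 0.3245×22.5 = 172.9473 per 1,000.
Difference = 211.8130 − 172.9473 = 38.8657.

38.9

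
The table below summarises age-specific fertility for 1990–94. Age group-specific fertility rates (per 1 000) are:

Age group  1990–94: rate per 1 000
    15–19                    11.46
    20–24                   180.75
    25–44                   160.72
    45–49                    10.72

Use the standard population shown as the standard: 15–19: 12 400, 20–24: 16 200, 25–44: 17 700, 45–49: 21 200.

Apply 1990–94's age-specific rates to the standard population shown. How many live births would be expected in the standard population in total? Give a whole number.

6142

Expected live births = Σ (standard pop × age-specific rate ÷ 1 000)
= 12 400×11.46/1 000 + 16 200×180.75/1 000 + 17 700×160.72/1 000 + 21 200×10.72/1 000
= 142.10 + 2928.15 + 2844.74 + 227.26 = 6142.26.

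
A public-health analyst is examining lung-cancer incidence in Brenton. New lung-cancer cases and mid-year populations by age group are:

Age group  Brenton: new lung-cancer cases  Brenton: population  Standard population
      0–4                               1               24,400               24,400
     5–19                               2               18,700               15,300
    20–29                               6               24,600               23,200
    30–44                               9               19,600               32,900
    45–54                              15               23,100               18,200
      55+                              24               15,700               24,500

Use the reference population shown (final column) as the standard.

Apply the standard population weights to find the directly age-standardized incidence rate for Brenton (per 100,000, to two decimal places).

Age-specific rates per 100,000 for Brenton: 4.10, 10.70, 24.39, 45.92, 64.94, 152.87.
Standard total = 138,500; weights = 0.1762, 0.1105, 0.1675, 0.2375, 0.1314, 0.1769.
Standardized rate: 0.1762×4.10 + 0.1105×10.70 + 0.1675×24.39 + 0.2375×45.92 + 0.1314×64.94 + 0.1769×152.87 = 52.4711 per 100,000.

52.47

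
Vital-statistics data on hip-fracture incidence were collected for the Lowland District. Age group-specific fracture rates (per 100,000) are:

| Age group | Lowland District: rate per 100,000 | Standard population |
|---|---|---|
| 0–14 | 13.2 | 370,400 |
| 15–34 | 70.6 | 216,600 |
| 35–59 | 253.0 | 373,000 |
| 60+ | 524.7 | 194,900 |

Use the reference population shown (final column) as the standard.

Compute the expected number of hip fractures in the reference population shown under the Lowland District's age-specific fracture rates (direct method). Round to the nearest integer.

2168

Expected hip fractures = Σ (standard pop × age-specific rate ÷ 100,000)
= 370,400×13.2/100,000 + 216,600×70.6/100,000 + 373,000×253.0/100,000 + 194,900×524.7/100,000
= 48.89 + 152.92 + 943.69 + 1022.64 = 2168.14.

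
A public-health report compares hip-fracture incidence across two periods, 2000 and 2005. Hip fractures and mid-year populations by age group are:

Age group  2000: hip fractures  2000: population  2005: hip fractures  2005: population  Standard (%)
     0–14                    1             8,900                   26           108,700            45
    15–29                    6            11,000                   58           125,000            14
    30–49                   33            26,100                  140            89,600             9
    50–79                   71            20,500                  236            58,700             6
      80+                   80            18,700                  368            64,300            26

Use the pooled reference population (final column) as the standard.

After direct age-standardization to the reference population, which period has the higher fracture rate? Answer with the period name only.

2005

Age-specific rates per 100,000 for 2000: 11.24, 54.55, 126.44, 346.34, 427.81.
For 2005: 23.92, 46.40, 156.25, 402.04, 572.32.
Standard weights: 0.45, 0.14, 0.09, 0.06, 0.26.
2000: 0.4500×11.24 + 0.1400×54.55 + 0.0900×126.44 + 0.0600×346.34 + 0.2600×427.81 = 156.0823 per 100,000.
2005: 0.4500×23.92 + 0.1400×46.40 + 0.0900×156.25 + 0.0600×402.04 + 0.2600×572.32 = 204.2472 per 100,000.
The crude rates (224.18 vs 185.53) would put 2000 higher, but that reflects its age composition; once standardized to a common age structure, 2005 has the higher underlying rate.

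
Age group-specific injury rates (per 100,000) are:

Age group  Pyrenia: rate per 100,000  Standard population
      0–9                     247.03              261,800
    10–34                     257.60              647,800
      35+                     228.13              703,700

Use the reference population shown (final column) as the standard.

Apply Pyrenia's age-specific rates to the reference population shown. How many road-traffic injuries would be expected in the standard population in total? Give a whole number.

Expected road-traffic injuries = Σ (standard pop × age-specific rate ÷ 100,000)
= 261,800×247.03/100,000 + 647,800×257.60/100,000 + 703,700×228.13/100,000
= 646.72 + 1668.73 + 1605.35 = 3920.81.

3921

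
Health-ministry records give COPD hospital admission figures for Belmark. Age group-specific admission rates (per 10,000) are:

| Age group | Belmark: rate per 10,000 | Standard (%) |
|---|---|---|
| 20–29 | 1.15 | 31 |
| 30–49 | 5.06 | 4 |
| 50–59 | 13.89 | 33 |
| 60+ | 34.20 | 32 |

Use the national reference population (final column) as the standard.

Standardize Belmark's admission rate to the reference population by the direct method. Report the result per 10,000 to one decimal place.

Standard weights: 0.31, 0.04, 0.33, 0.32.
Standardized rate: 0.3100×1.15 + 0.0400×5.06 + 0.3300×13.89 + 0.3200×34.20 = 16.0866 per 10,000.

16.1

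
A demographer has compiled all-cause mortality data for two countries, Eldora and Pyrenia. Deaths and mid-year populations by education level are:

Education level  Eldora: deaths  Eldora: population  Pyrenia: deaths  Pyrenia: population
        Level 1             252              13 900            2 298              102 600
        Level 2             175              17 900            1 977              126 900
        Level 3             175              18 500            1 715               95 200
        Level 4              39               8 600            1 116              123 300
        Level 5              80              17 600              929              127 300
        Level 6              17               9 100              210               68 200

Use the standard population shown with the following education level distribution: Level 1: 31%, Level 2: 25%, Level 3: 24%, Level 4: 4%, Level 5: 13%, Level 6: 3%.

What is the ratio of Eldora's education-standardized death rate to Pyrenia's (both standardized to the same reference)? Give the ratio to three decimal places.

Education-specific rates per 100 000 for Eldora: 1812.95, 977.65, 945.95, 453.49, 454.55, 186.81.
For Pyrenia: 2239.77, 1557.92, 1801.47, 905.11, 729.77, 307.92.
Standard weights: 0.31, 0.25, 0.24, 0.04, 0.13, 0.03.
Eldora: 0.3100×1812.95 + 0.2500×977.65 + 0.2400×945.95 + 0.0400×453.49 + 0.1300×454.55 + 0.0300×186.81 = 1116.2897 per 100 000.
Pyrenia: 0.3100×2239.77 + 0.2500×1557.92 + 0.2400×1801.47 + 0.0400×905.11 + 0.1300×729.77 + 0.0300×307.92 = 1656.4726 per 100 000.
Ratio = 1116.2897 ÷ 1656.4726 = 0.67390.

0.674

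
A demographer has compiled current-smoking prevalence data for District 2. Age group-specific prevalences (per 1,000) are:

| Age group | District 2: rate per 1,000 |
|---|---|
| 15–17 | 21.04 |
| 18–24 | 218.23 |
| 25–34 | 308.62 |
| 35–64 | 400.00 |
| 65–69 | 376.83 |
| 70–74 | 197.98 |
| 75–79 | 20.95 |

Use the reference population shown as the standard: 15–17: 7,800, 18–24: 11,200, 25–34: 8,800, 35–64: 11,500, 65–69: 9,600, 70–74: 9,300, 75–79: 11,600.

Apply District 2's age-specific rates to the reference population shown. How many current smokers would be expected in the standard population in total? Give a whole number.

Expected current smokers = Σ (standard pop × age-specific rate ÷ 1,000)
= 7,800×21.04/1,000 + 11,200×218.23/1,000 + 8,800×308.62/1,000 + 11,500×400.00/1,000 + 9,600×376.83/1,000 + 9,300×197.98/1,000 + 11,600×20.95/1,000
= 164.11 + 2444.18 + 2715.86 + 4600.00 + 3617.57 + 1841.21 + 243.02 = 15625.95.

15626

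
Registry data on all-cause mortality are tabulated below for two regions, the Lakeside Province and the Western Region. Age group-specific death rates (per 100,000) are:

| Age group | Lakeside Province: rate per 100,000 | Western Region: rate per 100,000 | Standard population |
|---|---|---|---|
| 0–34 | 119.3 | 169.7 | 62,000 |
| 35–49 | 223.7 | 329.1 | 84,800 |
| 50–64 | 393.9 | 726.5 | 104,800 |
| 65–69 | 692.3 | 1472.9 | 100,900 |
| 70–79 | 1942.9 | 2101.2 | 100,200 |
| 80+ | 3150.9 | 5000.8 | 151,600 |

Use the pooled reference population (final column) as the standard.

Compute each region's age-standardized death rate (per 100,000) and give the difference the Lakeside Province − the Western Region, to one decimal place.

-698.3

Standard total = 604,300; weights = 0.1026, 0.1403, 0.1734, 0.1670, 0.1658, 0.2509.
The Lakeside Province: 0.1026×119.3 + 0.1403×223.7 + 0.1734×393.9 + 0.1670×692.3 + 0.1658×1942.9 + 0.2509×3150.9 = 1340.1542 per 100,000.
The Western Region: 0.1026×169.7 + 0.1403×329.1 + 0.1734×726.5 + 0.1670×1472.9 + 0.1658×2101.2 + 0.2509×5000.8 = 2038.4634 per 100,000.
Difference = 1340.1542 − 2038.4634 = -698.3092.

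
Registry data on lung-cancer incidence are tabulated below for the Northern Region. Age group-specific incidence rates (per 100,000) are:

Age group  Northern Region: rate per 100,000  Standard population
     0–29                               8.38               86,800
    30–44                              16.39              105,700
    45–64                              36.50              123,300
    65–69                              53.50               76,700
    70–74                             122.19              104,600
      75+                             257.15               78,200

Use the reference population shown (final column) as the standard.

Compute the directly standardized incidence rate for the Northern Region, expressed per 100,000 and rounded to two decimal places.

Standard total = 575,300; weights = 0.1509, 0.1837, 0.2143, 0.1333, 0.1818, 0.1359.
Standardized rate: 0.1509×8.38 + 0.1837×16.39 + 0.2143×36.50 + 0.1333×53.50 + 0.1818×122.19 + 0.1359×257.15 = 76.4017 per 100,000.

76.40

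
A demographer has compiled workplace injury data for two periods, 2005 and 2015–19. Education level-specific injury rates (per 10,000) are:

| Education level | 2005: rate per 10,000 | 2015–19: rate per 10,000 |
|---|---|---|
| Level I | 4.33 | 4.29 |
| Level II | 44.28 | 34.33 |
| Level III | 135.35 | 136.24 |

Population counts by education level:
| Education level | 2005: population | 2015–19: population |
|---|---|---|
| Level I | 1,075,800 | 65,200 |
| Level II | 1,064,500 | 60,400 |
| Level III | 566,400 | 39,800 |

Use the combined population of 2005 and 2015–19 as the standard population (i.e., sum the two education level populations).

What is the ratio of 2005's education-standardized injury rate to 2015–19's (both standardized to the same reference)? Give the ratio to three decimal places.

Combined standard total = 2,872,100; weights = 0.3973, 0.3917, 0.2111.
2005: 0.3973×4.33 + 0.3917×44.28 + 0.2111×135.35 = 47.6307 per 10,000.
2015–19: 0.3973×4.29 + 0.3917×34.33 + 0.2111×136.24 = 43.9056 per 10,000.
Ratio = 47.6307 ÷ 43.9056 = 1.08484.

1.085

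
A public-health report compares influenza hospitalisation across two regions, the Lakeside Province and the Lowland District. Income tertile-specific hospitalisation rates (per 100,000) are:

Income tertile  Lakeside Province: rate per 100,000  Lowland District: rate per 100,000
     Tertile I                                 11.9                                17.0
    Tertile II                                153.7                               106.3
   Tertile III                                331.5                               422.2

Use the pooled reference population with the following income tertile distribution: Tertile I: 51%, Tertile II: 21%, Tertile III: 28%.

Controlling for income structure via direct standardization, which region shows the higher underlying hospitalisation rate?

Standard weights: 0.51, 0.21, 0.28.
The Lakeside Province: 0.5100×11.9 + 0.2100×153.7 + 0.2800×331.5 = 131.1660 per 100,000.
The Lowland District: 0.5100×17.0 + 0.2100×106.3 + 0.2800×422.2 = 149.2090 per 100,000.

Lowland District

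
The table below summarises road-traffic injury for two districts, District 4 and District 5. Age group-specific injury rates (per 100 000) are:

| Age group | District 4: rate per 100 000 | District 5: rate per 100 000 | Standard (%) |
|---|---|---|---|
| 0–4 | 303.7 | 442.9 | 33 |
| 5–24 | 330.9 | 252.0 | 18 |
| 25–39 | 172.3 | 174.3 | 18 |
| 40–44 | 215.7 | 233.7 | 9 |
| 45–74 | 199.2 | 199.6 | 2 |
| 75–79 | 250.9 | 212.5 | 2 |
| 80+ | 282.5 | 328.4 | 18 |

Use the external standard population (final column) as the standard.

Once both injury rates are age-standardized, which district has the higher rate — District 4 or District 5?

Standard weights: 0.33, 0.18, 0.18, 0.09, 0.02, 0.02, 0.18.
District 4: 0.3300×303.7 + 0.1800×330.9 + 0.1800×172.3 + 0.0900×215.7 + 0.0200×199.2 + 0.0200×250.9 + 0.1800×282.5 = 270.0620 per 100 000.
District 5: 0.3300×442.9 + 0.1800×252.0 + 0.1800×174.3 + 0.0900×233.7 + 0.0200×199.6 + 0.0200×212.5 + 0.1800×328.4 = 311.2780 per 100 000.

District 5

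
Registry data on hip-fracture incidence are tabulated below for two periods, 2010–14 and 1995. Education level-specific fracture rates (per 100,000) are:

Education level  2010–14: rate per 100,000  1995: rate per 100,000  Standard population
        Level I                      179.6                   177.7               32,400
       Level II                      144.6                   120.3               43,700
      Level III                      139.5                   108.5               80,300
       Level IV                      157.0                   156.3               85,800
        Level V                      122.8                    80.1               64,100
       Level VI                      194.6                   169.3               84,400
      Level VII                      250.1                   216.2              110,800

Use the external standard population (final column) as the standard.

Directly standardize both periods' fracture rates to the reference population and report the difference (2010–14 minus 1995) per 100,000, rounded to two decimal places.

24.53

Standard total = 501,500; weights = 0.0646, 0.0871, 0.1601, 0.1711, 0.1278, 0.1683, 0.2209.
2010–14: 0.0646×179.6 + 0.0871×144.6 + 0.1601×139.5 + 0.1711×157.0 + 0.1278×122.8 + 0.1683×194.6 + 0.2209×250.1 = 177.1033 per 100,000.
1995: 0.0646×177.7 + 0.0871×120.3 + 0.1601×108.5 + 0.1711×156.3 + 0.1278×80.1 + 0.1683×169.3 + 0.2209×216.2 = 152.5742 per 100,000.
Difference = 177.1033 − 152.5742 = 24.5291.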